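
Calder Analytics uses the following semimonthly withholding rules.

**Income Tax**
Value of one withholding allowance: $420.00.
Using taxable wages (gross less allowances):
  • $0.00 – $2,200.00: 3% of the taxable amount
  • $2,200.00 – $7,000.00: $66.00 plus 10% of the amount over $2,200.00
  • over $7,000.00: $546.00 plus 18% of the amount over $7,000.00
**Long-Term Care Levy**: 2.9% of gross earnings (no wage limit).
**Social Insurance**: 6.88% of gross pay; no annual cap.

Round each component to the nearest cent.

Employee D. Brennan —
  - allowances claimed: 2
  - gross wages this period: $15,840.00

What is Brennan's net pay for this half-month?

$12,304.85

Income Tax: taxable = $15,840.00 − 2×$420.00 = $15,000.00
  $546.00 + 18% × ($15,000.00 − $7,000.00) = $546.00 + 18% × $8,000.00 = $1,986.00
Long-Term Care Levy: 2.9% × $15,840.00 = $459.36
Social Insurance: 6.88% × $15,840.00 = $1,089.79
Total withheld: $1,986.00 + $459.36 + $1,089.79 = $3,535.15
Net pay: $15,840.00 − $3,535.15 = $12,304.85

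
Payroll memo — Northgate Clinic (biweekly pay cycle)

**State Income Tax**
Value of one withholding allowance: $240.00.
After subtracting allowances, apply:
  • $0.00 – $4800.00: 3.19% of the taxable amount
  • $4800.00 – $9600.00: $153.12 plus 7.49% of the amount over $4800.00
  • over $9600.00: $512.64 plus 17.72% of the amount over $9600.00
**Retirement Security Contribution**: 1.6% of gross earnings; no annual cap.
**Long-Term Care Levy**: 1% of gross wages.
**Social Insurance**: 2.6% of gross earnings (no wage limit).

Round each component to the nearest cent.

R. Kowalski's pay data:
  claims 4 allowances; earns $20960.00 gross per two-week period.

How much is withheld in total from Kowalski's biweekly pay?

State Income Tax: taxable = $20960.00 − 4×$240.00 = $20000.00
  $512.64 + 17.72% × ($20000.00 − $9600.00) = $512.64 + 17.72% × $10400.00 = $2355.52
Retirement Security Contribution: 1.6% × $20960.00 = $335.36
Long-Term Care Levy: 1% × $20960.00 = $209.60
Social Insurance: 2.6% × $20960.00 = $544.96
Total: $2355.52 + $335.36 + $209.60 + $544.96 = $3445.44

$3445.44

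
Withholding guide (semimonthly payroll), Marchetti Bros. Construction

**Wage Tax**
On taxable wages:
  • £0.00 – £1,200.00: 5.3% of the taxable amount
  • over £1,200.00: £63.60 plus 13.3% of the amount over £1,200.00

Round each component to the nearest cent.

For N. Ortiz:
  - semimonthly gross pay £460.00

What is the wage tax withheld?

£24.38

Wage Tax: taxable = £460.00
  5.3% × £460.00 = £24.38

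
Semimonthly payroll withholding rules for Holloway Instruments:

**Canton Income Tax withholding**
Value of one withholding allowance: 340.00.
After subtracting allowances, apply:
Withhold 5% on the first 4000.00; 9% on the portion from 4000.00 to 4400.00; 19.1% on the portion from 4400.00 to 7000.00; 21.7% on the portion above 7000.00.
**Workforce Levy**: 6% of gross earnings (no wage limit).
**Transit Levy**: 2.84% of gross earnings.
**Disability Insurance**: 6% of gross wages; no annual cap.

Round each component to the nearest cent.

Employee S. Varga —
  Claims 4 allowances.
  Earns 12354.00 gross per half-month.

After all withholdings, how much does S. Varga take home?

8921.37

Canton Income Tax: taxable = 12354.00 − 4×340.00 = 10994.00
  732.60 + 21.7% × (10994.00 − 7000.00) = 732.60 + 21.7% × 3994.00 = 1599.30
Workforce Levy: 6% × 12354.00 = 741.24
Transit Levy: 2.84% × 12354.00 = 350.85
Disability Insurance: 6% × 12354.00 = 741.24
Total withheld: 1599.30 + 741.24 + 350.85 + 741.24 = 3432.63
Net pay: 12354.00 − 3432.63 = 8921.37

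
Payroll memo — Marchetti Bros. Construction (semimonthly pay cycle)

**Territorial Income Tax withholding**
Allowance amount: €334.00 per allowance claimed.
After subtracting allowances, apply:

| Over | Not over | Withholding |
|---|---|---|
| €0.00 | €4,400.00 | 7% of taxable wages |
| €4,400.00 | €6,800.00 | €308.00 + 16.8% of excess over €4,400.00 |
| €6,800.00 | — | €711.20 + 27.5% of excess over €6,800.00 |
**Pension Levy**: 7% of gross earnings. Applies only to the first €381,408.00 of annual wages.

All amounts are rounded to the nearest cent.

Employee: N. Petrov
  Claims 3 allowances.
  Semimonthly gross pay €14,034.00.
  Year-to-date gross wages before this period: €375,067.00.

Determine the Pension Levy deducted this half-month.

Pension Levy: cap €381,408.00 − YTD €375,067.00 = €6,341.00 subject; 7% × €6,341.00 = €443.87

€443.87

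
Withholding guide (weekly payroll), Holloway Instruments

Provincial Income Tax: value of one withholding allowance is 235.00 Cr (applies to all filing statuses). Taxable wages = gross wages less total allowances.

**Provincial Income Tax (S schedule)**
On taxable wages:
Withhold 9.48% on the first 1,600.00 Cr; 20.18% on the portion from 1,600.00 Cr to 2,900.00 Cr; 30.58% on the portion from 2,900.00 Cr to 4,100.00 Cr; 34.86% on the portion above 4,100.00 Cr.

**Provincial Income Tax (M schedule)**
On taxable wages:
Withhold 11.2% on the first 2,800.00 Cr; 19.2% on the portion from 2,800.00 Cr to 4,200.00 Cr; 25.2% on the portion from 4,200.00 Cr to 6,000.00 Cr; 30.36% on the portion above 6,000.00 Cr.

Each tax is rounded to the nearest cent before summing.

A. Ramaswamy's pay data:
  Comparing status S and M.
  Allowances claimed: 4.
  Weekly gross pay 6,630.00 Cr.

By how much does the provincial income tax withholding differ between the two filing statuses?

Provincial Income Tax (S): taxable = 6,630.00 Cr − 4×235.00 Cr = 5,690.00 Cr
  780.98 Cr + 34.86% × (5,690.00 Cr − 4,100.00 Cr) = 780.98 Cr + 34.86% × 1,590.00 Cr = 1,335.25 Cr
Provincial Income Tax (M): taxable = 6,630.00 Cr − 4×235.00 Cr = 5,690.00 Cr
  582.40 Cr + 25.2% × (5,690.00 Cr − 4,200.00 Cr) = 582.40 Cr + 25.2% × 1,490.00 Cr = 957.88 Cr
Difference: |1,335.25 Cr − 957.88 Cr| = 377.37 Cr (higher under S)

377.37 Cr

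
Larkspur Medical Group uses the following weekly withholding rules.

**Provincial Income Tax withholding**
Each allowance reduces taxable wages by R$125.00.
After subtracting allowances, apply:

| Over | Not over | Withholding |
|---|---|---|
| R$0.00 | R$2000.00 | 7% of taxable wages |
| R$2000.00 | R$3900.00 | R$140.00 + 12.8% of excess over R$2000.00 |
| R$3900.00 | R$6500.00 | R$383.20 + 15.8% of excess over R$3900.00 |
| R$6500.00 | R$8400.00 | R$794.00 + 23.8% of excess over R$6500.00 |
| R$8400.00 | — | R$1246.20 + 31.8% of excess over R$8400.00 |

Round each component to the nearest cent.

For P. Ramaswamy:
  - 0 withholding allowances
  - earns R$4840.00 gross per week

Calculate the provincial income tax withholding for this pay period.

Provincial Income Tax: taxable = R$4840.00
  R$383.20 + 15.8% × (R$4840.00 − R$3900.00) = R$383.20 + 15.8% × R$940.00 = R$531.72

R$531.72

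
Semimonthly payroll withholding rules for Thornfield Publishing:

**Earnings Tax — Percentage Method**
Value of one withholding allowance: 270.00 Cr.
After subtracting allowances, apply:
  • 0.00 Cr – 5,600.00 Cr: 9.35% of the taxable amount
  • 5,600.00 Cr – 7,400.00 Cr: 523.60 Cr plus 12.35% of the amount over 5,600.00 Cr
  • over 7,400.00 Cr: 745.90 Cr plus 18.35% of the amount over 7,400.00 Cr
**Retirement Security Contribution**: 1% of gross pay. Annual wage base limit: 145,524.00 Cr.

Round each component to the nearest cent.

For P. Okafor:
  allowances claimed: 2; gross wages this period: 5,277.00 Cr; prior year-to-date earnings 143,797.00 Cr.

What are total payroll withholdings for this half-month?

Earnings Tax: taxable = 5,277.00 Cr − 2×270.00 Cr = 4,737.00 Cr
  9.35% × 4,737.00 Cr = 442.91 Cr
Retirement Security Contribution: cap 145,524.00 Cr − YTD 143,797.00 Cr = 1,727.00 Cr subject; 1% × 1,727.00 Cr = 17.27 Cr
Total: 442.91 Cr + 17.27 Cr = 460.18 Cr

460.18 Cr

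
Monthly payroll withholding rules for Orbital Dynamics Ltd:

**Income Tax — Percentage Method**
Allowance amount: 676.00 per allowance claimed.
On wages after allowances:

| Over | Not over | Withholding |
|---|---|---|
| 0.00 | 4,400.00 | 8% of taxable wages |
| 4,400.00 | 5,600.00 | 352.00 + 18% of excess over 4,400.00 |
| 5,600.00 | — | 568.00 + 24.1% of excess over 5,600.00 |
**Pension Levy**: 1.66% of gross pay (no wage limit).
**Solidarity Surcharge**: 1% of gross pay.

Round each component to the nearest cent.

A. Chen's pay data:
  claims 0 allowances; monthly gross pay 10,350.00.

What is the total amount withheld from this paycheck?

Income Tax: taxable = 10,350.00
  568.00 + 24.1% × (10,350.00 − 5,600.00) = 568.00 + 24.1% × 4,750.00 = 1,712.75
Pension Levy: 1.66% × 10,350.00 = 171.81
Solidarity Surcharge: 1% × 10,350.00 = 103.50
Total: 1,712.75 + 171.81 + 103.50 = 1,988.06

1,988.06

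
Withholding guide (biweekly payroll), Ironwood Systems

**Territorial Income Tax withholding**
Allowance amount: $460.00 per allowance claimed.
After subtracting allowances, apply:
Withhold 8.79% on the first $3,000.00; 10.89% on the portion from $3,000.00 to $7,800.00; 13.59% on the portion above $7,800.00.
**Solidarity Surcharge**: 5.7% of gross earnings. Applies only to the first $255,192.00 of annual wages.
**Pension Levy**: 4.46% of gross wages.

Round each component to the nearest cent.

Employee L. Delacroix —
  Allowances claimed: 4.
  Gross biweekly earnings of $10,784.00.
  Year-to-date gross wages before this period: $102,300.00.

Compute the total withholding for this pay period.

$2,037.55

Territorial Income Tax: taxable = $10,784.00 − 4×$460.00 = $8,944.00
  $786.42 + 13.59% × ($8,944.00 − $7,800.00) = $786.42 + 13.59% × $1,144.00 = $941.89
Solidarity Surcharge: 5.7% × $10,784.00 = $614.69
Pension Levy: 4.46% × $10,784.00 = $480.97
Total: $941.89 + $614.69 + $480.97 = $2,037.55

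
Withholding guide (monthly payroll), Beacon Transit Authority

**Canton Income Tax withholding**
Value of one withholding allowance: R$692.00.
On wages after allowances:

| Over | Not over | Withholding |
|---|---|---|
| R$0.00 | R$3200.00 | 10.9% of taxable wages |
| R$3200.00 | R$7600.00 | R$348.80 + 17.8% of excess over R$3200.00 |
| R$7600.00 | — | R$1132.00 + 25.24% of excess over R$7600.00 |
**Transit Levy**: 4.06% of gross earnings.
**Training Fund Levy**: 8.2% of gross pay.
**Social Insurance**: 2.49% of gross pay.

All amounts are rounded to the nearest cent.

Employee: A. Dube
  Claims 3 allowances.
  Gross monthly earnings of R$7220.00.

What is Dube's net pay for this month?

R$5460.22

Canton Income Tax: taxable = R$7220.00 − 3×R$692.00 = R$5144.00
  R$348.80 + 17.8% × (R$5144.00 − R$3200.00) = R$348.80 + 17.8% × R$1944.00 = R$694.83
Transit Levy: 4.06% × R$7220.00 = R$293.13
Training Fund Levy: 8.2% × R$7220.00 = R$592.04
Social Insurance: 2.49% × R$7220.00 = R$179.78
Total withheld: R$694.83 + R$293.13 + R$592.04 + R$179.78 = R$1759.78
Net pay: R$7220.00 − R$1759.78 = R$5460.22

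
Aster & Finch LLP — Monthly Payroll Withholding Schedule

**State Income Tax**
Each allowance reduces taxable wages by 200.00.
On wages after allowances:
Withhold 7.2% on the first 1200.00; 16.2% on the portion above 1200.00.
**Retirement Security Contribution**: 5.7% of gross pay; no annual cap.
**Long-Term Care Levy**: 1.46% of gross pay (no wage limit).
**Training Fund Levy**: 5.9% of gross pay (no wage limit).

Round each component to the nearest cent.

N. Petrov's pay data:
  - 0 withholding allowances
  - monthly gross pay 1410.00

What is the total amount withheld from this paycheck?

304.57

State Income Tax: taxable = 1410.00
  86.40 + 16.2% × (1410.00 − 1200.00) = 86.40 + 16.2% × 210.00 = 120.42
Retirement Security Contribution: 5.7% × 1410.00 = 80.37
Long-Term Care Levy: 1.46% × 1410.00 = 20.59
Training Fund Levy: 5.9% × 1410.00 = 83.19
Total: 120.42 + 80.37 + 20.59 + 83.19 = 304.57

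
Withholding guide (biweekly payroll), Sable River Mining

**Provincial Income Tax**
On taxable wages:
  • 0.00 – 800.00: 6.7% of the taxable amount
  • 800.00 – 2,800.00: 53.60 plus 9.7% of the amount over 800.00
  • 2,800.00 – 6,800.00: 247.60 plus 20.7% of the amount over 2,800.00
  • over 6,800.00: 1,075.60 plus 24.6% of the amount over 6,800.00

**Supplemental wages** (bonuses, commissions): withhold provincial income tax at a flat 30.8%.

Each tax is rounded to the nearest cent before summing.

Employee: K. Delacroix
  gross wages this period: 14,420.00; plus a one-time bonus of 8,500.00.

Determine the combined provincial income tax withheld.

5,568.12

Provincial Income Tax: taxable = 14,420.00
  1,075.60 + 24.6% × (14,420.00 − 6,800.00) = 1,075.60 + 24.6% × 7,620.00 = 2,950.12
Supplemental (30.8% flat on bonus): 30.8% × 8,500.00 = 2,618.00
Total provincial income tax: 2,950.12 + 2,618.00 = 5,568.12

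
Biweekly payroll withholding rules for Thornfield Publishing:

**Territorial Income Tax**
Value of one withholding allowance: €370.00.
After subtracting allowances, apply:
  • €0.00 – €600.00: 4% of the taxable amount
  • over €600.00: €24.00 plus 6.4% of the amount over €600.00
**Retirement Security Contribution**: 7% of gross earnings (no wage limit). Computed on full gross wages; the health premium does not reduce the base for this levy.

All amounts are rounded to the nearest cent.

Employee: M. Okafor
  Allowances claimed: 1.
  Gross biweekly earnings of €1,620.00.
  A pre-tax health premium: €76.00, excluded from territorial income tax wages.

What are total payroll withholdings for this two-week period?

Territorial Income Tax: taxable = €1,620.00 − €76.00 − 1×€370.00 = €1,174.00
  €24.00 + 6.4% × (€1,174.00 − €600.00) = €24.00 + 6.4% × €574.00 = €60.74
Retirement Security Contribution: 7% × €1,620.00 = €113.40
Total: €60.74 + €113.40 = €174.14

€174.14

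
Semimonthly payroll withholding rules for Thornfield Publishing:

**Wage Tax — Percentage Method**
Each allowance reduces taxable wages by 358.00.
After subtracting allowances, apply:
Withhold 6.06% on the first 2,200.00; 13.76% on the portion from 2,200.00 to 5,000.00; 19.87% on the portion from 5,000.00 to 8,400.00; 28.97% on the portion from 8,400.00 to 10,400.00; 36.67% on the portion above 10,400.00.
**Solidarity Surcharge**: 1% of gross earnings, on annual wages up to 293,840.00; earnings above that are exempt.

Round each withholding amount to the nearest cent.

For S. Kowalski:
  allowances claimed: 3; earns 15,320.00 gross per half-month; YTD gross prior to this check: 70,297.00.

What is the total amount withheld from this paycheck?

Wage Tax: taxable = 15,320.00 − 3×358.00 = 14,246.00
  1,773.58 + 36.67% × (14,246.00 − 10,400.00) = 1,773.58 + 36.67% × 3,846.00 = 3,183.91
Solidarity Surcharge: 1% × 15,320.00 = 153.20
Total: 3,183.91 + 153.20 = 3,337.11

3,337.11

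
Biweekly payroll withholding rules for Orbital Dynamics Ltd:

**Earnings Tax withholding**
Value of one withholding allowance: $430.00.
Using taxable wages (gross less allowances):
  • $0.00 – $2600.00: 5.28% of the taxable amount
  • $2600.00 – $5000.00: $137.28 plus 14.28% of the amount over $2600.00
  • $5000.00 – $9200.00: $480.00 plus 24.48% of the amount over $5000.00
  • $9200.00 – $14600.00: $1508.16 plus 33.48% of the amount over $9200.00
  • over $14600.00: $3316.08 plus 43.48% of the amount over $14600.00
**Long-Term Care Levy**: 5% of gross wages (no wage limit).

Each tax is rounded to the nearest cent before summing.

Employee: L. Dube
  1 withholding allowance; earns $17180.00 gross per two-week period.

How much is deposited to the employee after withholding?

$12070.10

Earnings Tax: taxable = $17180.00 − 1×$430.00 = $16750.00
  $3316.08 + 43.48% × ($16750.00 − $14600.00) = $3316.08 + 43.48% × $2150.00 = $4250.90
Long-Term Care Levy: 5% × $17180.00 = $859.00
Total withheld: $4250.90 + $859.00 = $5109.90
Net pay: $17180.00 − $5109.90 = $12070.10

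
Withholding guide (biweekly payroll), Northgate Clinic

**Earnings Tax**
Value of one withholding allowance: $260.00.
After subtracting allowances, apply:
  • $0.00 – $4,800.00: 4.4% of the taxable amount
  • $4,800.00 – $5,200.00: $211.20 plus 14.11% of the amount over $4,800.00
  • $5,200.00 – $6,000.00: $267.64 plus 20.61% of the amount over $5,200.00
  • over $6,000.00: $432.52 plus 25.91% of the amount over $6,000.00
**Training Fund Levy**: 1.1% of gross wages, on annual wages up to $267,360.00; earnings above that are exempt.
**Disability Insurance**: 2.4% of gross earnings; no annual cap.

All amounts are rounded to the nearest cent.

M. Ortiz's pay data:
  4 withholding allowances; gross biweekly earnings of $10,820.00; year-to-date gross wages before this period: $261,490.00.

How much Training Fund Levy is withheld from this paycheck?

$64.57

Training Fund Levy: cap $267,360.00 − YTD $261,490.00 = $5,870.00 subject; 1.1% × $5,870.00 = $64.57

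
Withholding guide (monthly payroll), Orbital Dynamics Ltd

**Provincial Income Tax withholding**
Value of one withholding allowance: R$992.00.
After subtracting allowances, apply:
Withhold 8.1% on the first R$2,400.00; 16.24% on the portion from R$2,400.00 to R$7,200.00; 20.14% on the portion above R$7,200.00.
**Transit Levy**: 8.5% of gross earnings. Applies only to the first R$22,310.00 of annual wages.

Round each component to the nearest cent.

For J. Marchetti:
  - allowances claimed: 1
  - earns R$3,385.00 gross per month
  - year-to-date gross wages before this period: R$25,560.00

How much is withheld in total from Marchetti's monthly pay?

R$193.83

Provincial Income Tax: taxable = R$3,385.00 − 1×R$992.00 = R$2,393.00
  8.1% × R$2,393.00 = R$193.83
Transit Levy: YTD R$25,560.00 ≥ cap R$22,310.00 → R$0.00
Total: R$193.83 + R$0.00 = R$193.83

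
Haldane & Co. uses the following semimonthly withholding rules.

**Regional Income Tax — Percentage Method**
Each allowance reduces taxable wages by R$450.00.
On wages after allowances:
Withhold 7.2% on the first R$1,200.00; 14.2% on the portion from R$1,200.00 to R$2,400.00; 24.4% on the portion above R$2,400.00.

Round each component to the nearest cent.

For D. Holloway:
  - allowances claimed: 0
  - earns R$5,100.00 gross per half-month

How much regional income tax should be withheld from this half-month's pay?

Regional Income Tax: taxable = R$5,100.00
  R$256.80 + 24.4% × (R$5,100.00 − R$2,400.00) = R$256.80 + 24.4% × R$2,700.00 = R$915.60

R$915.60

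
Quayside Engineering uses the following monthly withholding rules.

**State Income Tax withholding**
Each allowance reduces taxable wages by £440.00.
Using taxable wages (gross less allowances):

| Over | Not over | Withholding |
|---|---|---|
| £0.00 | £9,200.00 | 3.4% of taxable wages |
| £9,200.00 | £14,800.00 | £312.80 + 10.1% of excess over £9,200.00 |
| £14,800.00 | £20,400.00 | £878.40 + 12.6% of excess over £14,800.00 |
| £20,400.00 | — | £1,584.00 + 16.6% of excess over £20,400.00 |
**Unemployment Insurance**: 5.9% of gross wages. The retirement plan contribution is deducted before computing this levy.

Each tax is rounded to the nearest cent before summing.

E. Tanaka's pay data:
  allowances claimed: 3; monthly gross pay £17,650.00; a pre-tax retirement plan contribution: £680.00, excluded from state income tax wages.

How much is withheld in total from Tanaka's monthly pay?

State Income Tax: taxable = £17,650.00 − £680.00 − 3×£440.00 = £15,650.00
  £878.40 + 12.6% × (£15,650.00 − £14,800.00) = £878.40 + 12.6% × £850.00 = £985.50
Unemployment Insurance: 5.9% × £16,970.00 = £1,001.23
Total: £985.50 + £1,001.23 = £1,986.73

£1,986.73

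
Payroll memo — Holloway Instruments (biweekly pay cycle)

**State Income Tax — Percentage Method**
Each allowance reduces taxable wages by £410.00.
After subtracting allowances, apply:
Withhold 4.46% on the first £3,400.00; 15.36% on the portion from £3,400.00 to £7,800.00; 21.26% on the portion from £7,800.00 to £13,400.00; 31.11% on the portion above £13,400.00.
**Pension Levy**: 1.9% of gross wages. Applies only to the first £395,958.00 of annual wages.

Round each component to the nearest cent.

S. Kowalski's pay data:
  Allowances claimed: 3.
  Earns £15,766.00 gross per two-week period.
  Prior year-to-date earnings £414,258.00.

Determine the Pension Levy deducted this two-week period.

£0.00

Pension Levy: YTD £414,258.00 ≥ cap £395,958.00 → £0.00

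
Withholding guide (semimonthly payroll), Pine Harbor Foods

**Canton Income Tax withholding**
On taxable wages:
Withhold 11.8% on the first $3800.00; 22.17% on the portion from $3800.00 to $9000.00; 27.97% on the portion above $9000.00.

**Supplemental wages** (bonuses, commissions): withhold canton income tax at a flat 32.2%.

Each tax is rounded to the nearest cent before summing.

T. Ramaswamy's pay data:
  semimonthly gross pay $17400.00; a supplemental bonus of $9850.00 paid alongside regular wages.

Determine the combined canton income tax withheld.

Canton Income Tax: taxable = $17400.00
  $1601.24 + 27.97% × ($17400.00 − $9000.00) = $1601.24 + 27.97% × $8400.00 = $3950.72
Supplemental (32.2% flat on bonus): 32.2% × $9850.00 = $3171.70
Total canton income tax: $3950.72 + $3171.70 = $7122.42

$7122.42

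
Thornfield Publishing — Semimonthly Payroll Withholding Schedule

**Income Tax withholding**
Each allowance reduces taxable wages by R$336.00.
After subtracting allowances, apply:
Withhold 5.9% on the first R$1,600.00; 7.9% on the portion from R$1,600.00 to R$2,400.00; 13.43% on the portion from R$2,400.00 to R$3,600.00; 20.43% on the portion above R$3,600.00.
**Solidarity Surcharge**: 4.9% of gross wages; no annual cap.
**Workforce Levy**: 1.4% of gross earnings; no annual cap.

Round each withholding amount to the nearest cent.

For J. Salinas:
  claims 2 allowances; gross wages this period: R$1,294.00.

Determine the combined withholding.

Income Tax: taxable = R$1,294.00 − 2×R$336.00 = R$622.00
  5.9% × R$622.00 = R$36.70
Solidarity Surcharge: 4.9% × R$1,294.00 = R$63.41
Workforce Levy: 1.4% × R$1,294.00 = R$18.12
Total: R$36.70 + R$63.41 + R$18.12 = R$118.23

R$118.23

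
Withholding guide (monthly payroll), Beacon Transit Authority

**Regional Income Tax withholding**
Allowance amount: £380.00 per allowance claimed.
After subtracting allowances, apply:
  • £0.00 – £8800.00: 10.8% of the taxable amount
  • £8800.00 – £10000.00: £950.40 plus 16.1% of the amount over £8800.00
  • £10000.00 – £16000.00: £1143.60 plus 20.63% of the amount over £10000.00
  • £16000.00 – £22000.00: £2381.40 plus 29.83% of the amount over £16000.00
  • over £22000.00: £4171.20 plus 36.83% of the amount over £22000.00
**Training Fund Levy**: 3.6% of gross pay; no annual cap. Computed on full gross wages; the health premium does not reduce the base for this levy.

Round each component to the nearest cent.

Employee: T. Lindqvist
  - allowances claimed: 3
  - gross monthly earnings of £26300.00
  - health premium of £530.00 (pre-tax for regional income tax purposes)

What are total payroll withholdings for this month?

£6086.63

Regional Income Tax: taxable = £26300.00 − £530.00 − 3×£380.00 = £24630.00
  £4171.20 + 36.83% × (£24630.00 − £22000.00) = £4171.20 + 36.83% × £2630.00 = £5139.83
Training Fund Levy: 3.6% × £26300.00 = £946.80
Total: £5139.83 + £946.80 = £6086.63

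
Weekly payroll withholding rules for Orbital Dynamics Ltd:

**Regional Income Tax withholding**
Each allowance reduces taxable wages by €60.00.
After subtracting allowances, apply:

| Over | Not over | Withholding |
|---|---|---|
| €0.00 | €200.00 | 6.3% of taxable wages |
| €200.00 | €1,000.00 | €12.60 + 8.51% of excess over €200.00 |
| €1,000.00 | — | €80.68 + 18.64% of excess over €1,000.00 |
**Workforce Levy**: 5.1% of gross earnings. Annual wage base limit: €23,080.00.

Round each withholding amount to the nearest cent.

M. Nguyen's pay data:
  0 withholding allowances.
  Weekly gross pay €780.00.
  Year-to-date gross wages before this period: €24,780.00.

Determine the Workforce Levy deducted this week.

€0.00

Workforce Levy: YTD €24,780.00 ≥ cap €23,080.00 → €0.00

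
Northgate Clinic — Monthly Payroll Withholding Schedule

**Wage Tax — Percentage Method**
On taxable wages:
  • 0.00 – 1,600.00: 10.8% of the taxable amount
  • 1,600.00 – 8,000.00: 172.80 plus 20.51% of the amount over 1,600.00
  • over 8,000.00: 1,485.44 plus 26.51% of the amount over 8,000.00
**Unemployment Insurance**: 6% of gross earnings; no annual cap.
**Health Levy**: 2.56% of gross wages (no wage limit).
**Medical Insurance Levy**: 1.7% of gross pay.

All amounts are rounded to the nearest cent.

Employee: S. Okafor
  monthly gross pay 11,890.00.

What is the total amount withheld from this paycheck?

Wage Tax: taxable = 11,890.00
  1,485.44 + 26.51% × (11,890.00 − 8,000.00) = 1,485.44 + 26.51% × 3,890.00 = 2,516.68
Unemployment Insurance: 6% × 11,890.00 = 713.40
Health Levy: 2.56% × 11,890.00 = 304.38
Medical Insurance Levy: 1.7% × 11,890.00 = 202.13
Total: 2,516.68 + 713.40 + 304.38 + 202.13 = 3,736.59

3,736.59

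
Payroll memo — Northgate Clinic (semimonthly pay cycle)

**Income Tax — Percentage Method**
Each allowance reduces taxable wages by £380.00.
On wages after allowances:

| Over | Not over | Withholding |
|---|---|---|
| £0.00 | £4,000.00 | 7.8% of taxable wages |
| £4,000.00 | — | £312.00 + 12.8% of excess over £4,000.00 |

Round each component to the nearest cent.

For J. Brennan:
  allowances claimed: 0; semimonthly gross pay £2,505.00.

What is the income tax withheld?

Income Tax: taxable = £2,505.00
  7.8% × £2,505.00 = £195.39

£195.39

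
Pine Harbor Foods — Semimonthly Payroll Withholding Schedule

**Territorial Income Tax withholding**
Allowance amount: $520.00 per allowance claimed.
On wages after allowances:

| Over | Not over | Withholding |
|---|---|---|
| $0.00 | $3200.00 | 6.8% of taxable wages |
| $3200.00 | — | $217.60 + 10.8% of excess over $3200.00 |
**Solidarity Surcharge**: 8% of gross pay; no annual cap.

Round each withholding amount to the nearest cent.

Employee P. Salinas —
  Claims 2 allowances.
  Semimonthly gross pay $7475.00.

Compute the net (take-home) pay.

Territorial Income Tax: taxable = $7475.00 − 2×$520.00 = $6435.00
  $217.60 + 10.8% × ($6435.00 − $3200.00) = $217.60 + 10.8% × $3235.00 = $566.98
Solidarity Surcharge: 8% × $7475.00 = $598.00
Total withheld: $566.98 + $598.00 = $1164.98
Net pay: $7475.00 − $1164.98 = $6310.02

$6310.02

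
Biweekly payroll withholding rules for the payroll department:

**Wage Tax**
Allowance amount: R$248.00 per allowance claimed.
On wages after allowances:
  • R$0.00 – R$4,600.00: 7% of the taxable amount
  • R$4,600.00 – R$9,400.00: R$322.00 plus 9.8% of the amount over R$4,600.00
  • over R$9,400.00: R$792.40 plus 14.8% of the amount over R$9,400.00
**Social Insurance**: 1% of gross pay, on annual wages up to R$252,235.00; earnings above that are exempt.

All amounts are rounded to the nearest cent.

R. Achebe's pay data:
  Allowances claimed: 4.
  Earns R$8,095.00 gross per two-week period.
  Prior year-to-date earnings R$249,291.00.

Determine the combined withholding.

R$596.73

Wage Tax: taxable = R$8,095.00 − 4×R$248.00 = R$7,103.00
  R$322.00 + 9.8% × (R$7,103.00 − R$4,600.00) = R$322.00 + 9.8% × R$2,503.00 = R$567.29
Social Insurance: cap R$252,235.00 − YTD R$249,291.00 = R$2,944.00 subject; 1% × R$2,944.00 = R$29.44
Total: R$567.29 + R$29.44 = R$596.73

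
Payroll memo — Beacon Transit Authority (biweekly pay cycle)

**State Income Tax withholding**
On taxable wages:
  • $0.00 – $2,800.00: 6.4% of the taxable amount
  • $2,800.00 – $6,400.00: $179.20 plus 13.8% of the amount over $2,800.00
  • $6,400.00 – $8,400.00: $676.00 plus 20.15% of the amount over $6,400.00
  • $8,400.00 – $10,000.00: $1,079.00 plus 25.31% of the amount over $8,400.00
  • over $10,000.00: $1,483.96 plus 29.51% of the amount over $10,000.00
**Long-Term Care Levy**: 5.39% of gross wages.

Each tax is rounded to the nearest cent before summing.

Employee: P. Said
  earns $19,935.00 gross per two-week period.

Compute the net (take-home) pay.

$14,444.72

State Income Tax: taxable = $19,935.00
  $1,483.96 + 29.51% × ($19,935.00 − $10,000.00) = $1,483.96 + 29.51% × $9,935.00 = $4,415.78
Long-Term Care Levy: 5.39% × $19,935.00 = $1,074.50
Total withheld: $4,415.78 + $1,074.50 = $5,490.28
Net pay: $19,935.00 − $5,490.28 = $14,444.72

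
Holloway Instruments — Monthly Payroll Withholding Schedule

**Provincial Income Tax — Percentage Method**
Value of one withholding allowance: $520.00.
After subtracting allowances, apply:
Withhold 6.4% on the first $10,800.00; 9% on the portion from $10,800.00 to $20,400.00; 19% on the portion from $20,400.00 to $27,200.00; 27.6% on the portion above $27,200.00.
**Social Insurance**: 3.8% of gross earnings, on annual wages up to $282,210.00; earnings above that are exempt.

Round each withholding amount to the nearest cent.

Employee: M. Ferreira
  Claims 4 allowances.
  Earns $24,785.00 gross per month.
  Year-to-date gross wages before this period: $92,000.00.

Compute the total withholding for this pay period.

Provincial Income Tax: taxable = $24,785.00 − 4×$520.00 = $22,705.00
  $1,555.20 + 19% × ($22,705.00 − $20,400.00) = $1,555.20 + 19% × $2,305.00 = $1,993.15
Social Insurance: 3.8% × $24,785.00 = $941.83
Total: $1,993.15 + $941.83 = $2,934.98

$2,934.98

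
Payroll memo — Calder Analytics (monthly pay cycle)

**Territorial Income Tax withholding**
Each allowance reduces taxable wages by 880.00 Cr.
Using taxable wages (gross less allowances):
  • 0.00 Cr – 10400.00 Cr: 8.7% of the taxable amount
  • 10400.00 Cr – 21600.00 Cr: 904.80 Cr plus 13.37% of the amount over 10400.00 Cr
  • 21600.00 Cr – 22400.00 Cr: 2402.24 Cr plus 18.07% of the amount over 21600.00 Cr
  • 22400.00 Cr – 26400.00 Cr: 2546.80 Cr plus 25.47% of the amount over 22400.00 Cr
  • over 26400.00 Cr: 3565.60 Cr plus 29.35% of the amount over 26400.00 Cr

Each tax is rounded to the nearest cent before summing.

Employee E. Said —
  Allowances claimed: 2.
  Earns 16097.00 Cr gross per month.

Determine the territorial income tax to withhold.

1431.18 Cr

Territorial Income Tax: taxable = 16097.00 Cr − 2×880.00 Cr = 14337.00 Cr
  904.80 Cr + 13.37% × (14337.00 Cr − 10400.00 Cr) = 904.80 Cr + 13.37% × 3937.00 Cr = 1431.18 Cr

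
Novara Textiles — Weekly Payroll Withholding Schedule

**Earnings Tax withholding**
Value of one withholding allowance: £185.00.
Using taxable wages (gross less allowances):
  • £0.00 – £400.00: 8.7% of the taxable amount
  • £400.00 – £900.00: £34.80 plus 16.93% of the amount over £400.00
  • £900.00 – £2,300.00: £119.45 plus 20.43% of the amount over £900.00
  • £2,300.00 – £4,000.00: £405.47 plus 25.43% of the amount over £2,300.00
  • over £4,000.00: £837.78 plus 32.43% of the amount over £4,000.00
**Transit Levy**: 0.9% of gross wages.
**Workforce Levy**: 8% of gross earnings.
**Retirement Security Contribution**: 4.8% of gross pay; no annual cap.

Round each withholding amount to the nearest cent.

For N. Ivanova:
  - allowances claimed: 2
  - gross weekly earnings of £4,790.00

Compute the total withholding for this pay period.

Earnings Tax: taxable = £4,790.00 − 2×£185.00 = £4,420.00
  £837.78 + 32.43% × (£4,420.00 − £4,000.00) = £837.78 + 32.43% × £420.00 = £973.99
Transit Levy: 0.9% × £4,790.00 = £43.11
Workforce Levy: 8% × £4,790.00 = £383.20
Retirement Security Contribution: 4.8% × £4,790.00 = £229.92
Total: £973.99 + £43.11 + £383.20 + £229.92 = £1,630.22

£1,630.22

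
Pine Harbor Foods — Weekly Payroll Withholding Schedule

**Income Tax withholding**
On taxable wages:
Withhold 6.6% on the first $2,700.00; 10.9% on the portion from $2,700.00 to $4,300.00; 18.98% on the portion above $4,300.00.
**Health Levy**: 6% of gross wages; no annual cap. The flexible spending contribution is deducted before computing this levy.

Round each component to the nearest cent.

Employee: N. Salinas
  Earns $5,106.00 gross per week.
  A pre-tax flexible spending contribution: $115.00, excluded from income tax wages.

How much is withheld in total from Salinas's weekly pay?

$783.21

Income Tax: taxable = $5,106.00 − $115.00 = $4,991.00
  $352.60 + 18.98% × ($4,991.00 − $4,300.00) = $352.60 + 18.98% × $691.00 = $483.75
Health Levy: 6% × $4,991.00 = $299.46
Total: $483.75 + $299.46 = $783.21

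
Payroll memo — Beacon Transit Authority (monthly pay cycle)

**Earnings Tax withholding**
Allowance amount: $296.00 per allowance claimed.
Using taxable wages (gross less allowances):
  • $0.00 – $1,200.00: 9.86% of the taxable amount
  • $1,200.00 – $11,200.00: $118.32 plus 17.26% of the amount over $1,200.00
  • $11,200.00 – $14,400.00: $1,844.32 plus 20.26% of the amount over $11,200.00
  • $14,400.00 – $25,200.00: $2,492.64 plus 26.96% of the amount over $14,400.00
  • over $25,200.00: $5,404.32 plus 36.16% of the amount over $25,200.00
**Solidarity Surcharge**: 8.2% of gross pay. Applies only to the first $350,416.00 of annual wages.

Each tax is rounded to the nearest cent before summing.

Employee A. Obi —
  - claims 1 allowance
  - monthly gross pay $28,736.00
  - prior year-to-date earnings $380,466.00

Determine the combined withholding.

Earnings Tax: taxable = $28,736.00 − 1×$296.00 = $28,440.00
  $5,404.32 + 36.16% × ($28,440.00 − $25,200.00) = $5,404.32 + 36.16% × $3,240.00 = $6,575.90
Solidarity Surcharge: YTD $380,466.00 ≥ cap $350,416.00 → $0.00
Total: $6,575.90 + $0.00 = $6,575.90

$6,575.90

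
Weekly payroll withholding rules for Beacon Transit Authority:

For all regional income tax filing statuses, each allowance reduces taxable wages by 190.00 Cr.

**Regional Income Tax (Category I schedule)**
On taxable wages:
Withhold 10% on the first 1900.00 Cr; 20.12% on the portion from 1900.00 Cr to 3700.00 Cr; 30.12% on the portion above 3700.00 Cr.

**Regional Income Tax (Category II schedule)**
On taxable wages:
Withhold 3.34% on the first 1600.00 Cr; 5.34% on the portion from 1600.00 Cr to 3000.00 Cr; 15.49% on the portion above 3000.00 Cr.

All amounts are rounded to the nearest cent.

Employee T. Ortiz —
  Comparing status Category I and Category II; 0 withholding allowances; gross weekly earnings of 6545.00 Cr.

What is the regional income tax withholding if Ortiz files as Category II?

677.32 Cr

Regional Income Tax (Category II): taxable = 6545.00 Cr
  128.20 Cr + 15.49% × (6545.00 Cr − 3000.00 Cr) = 128.20 Cr + 15.49% × 3545.00 Cr = 677.32 Cr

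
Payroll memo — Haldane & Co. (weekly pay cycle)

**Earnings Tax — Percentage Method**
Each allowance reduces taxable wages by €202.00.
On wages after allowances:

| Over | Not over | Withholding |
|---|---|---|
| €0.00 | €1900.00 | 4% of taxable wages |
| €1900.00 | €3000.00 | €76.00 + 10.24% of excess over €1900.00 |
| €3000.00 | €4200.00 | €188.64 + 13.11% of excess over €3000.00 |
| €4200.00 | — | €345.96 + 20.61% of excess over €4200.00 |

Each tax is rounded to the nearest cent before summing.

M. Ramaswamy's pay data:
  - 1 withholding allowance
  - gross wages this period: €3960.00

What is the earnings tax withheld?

€288.01

Earnings Tax: taxable = €3960.00 − 1×€202.00 = €3758.00
  €188.64 + 13.11% × (€3758.00 − €3000.00) = €188.64 + 13.11% × €758.00 = €288.01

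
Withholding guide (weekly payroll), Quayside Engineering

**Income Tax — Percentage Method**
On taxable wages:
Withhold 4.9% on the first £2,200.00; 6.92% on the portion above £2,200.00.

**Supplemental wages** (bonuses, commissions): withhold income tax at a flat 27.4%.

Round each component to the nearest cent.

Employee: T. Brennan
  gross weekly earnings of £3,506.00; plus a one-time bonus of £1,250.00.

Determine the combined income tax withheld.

Income Tax: taxable = £3,506.00
  £107.80 + 6.92% × (£3,506.00 − £2,200.00) = £107.80 + 6.92% × £1,306.00 = £198.18
Supplemental (27.4% flat on bonus): 27.4% × £1,250.00 = £342.50
Total income tax: £198.18 + £342.50 = £540.68

£540.68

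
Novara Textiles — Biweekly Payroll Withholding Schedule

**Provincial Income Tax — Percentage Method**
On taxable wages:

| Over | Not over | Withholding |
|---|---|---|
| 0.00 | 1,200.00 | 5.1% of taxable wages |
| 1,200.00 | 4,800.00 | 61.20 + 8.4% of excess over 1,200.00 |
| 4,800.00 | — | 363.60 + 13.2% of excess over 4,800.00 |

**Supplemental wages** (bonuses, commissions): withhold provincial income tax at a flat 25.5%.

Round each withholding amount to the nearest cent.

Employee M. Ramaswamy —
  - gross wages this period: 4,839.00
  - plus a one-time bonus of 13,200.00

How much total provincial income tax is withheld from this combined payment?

Provincial Income Tax: taxable = 4,839.00
  363.60 + 13.2% × (4,839.00 − 4,800.00) = 363.60 + 13.2% × 39.00 = 368.75
Supplemental (25.5% flat on bonus): 25.5% × 13,200.00 = 3,366.00
Total provincial income tax: 368.75 + 3,366.00 = 3,734.75

3,734.75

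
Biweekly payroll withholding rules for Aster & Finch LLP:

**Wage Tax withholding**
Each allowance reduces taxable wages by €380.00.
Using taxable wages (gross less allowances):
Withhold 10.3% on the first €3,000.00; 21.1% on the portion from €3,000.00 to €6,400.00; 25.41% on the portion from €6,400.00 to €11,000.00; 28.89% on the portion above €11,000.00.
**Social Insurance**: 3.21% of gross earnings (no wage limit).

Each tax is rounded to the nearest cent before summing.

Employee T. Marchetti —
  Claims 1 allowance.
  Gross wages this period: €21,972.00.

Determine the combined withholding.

Wage Tax: taxable = €21,972.00 − 1×€380.00 = €21,592.00
  €2,195.26 + 28.89% × (€21,592.00 − €11,000.00) = €2,195.26 + 28.89% × €10,592.00 = €5,255.29
Social Insurance: 3.21% × €21,972.00 = €705.30
Total: €5,255.29 + €705.30 = €5,960.59

€5,960.59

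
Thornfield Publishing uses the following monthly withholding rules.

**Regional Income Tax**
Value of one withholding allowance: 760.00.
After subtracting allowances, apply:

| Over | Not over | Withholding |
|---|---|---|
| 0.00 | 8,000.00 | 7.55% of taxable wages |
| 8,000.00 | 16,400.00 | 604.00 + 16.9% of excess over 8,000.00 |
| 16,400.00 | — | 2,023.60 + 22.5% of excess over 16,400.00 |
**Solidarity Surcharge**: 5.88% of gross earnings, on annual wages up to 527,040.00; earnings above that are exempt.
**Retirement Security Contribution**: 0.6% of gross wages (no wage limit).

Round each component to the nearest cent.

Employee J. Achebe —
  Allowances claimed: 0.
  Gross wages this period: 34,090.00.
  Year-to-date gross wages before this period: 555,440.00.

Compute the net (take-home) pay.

27,881.61

Regional Income Tax: taxable = 34,090.00
  2,023.60 + 22.5% × (34,090.00 − 16,400.00) = 2,023.60 + 22.5% × 17,690.00 = 6,003.85
Solidarity Surcharge: YTD 555,440.00 ≥ cap 527,040.00 → 0.00
Retirement Security Contribution: 0.6% × 34,090.00 = 204.54
Total withheld: 6,003.85 + 0.00 + 204.54 = 6,208.39
Net pay: 34,090.00 − 6,208.39 = 27,881.61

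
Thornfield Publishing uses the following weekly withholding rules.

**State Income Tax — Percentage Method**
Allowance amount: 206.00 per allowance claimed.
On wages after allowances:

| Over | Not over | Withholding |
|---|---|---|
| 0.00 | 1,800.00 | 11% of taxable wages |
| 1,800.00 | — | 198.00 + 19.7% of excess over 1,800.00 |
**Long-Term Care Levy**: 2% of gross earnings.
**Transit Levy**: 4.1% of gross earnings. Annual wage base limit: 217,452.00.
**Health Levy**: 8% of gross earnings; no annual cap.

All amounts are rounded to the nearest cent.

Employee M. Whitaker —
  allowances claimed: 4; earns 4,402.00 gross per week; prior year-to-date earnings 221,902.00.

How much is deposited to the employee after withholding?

3,413.53

State Income Tax: taxable = 4,402.00 − 4×206.00 = 3,578.00
  198.00 + 19.7% × (3,578.00 − 1,800.00) = 198.00 + 19.7% × 1,778.00 = 548.27
Long-Term Care Levy: 2% × 4,402.00 = 88.04
Transit Levy: YTD 221,902.00 ≥ cap 217,452.00 → 0.00
Health Levy: 8% × 4,402.00 = 352.16
Total withheld: 548.27 + 88.04 + 0.00 + 352.16 = 988.47
Net pay: 4,402.00 − 988.47 = 3,413.53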